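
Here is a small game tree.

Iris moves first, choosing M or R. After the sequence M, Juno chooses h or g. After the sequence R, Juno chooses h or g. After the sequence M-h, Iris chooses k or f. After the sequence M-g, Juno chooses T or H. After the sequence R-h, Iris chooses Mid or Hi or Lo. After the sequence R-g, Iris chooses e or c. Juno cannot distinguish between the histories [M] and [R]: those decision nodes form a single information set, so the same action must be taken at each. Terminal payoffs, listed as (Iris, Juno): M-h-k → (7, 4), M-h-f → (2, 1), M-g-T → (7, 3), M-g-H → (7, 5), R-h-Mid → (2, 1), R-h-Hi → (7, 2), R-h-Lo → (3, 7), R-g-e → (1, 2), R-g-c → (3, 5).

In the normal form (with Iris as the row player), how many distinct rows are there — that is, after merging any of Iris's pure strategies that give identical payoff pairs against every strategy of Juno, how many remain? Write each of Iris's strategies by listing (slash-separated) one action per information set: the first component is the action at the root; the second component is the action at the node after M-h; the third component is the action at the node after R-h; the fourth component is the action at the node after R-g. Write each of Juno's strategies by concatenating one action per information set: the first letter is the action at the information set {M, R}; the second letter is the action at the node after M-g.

Iris has 24 pure strategies: M/k/Mid/e, M/k/Mid/c, M/k/Hi/e, M/k/Hi/c, M/k/Lo/e, M/k/Lo/c, M/f/Mid/e, M/f/Mid/c, M/f/Hi/e, M/f/Hi/c, M/f/Lo/e, M/f/Lo/c, R/k/Mid/e, R/k/Mid/c, R/k/Hi/e, R/k/Hi/c, R/k/Lo/e, R/k/Lo/c, R/f/Mid/e, R/f/Mid/c, R/f/Hi/e, R/f/Hi/c, R/f/Lo/e, R/f/Lo/c. Columns: hT, hH, gT, gH.
{M/k/Mid/e, M/k/Mid/c, M/k/Hi/e, M/k/Hi/c, M/k/Lo/e, M/k/Lo/c} → row (7,4) (7,4) (7,3) (7,5)
{M/f/Mid/e, M/f/Mid/c, M/f/Hi/e, M/f/Hi/c, M/f/Lo/e, M/f/Lo/c} → row (2,1) (2,1) (7,3) (7,5)
{R/k/Mid/e, R/f/Mid/e} → row (2,1) (2,1) (1,2) (1,2)
{R/k/Mid/c, R/f/Mid/c} → row (2,1) (2,1) (3,5) (3,5)
{R/k/Hi/e, R/f/Hi/e} → row (7,2) (7,2) (1,2) (1,2)
{R/k/Hi/c, R/f/Hi/c} → row (7,2) (7,2) (3,5) (3,5)
{R/k/Lo/e, R/f/Lo/e} → row (3,7) (3,7) (1,2) (1,2)
{R/k/Lo/c, R/f/Lo/c} → row (3,7) (3,7) (3,5) (3,5)
That's 8 distinct rows out of 24 strategies.

8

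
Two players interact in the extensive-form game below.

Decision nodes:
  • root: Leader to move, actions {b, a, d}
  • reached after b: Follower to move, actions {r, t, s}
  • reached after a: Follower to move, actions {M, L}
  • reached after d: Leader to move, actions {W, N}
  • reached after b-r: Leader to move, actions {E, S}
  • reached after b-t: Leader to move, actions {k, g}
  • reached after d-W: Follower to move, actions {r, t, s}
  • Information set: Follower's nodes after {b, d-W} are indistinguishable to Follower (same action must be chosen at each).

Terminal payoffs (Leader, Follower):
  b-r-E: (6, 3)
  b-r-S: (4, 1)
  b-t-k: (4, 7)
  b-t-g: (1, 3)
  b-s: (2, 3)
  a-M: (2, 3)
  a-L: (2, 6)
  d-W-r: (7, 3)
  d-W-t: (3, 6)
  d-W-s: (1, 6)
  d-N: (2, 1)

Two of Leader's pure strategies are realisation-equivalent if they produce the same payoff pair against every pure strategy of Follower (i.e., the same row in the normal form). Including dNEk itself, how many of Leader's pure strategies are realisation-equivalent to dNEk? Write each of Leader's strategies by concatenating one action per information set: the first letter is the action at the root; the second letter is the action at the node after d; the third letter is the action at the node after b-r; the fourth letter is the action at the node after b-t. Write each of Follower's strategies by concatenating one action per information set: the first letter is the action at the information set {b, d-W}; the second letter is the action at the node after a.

4

Row for dNEk (columns rM, rL, tM, tL, sM, sL): (2,1) (2,1) (2,1) (2,1) (2,1) (2,1).
Under dNEk, Leader's choice at the node after b-r and at the node after b-t can never be reached regardless of what Follower does, so varying those choices leaves every outcome unchanged.
Holding the reachable choices fixed and varying the unreachable ones freely already gives 2 × 2 = 4 equivalent strategies.
No other strategy reproduces this row, so those 4 are the full class: dNEk, dNEg, dNSk, dNSg.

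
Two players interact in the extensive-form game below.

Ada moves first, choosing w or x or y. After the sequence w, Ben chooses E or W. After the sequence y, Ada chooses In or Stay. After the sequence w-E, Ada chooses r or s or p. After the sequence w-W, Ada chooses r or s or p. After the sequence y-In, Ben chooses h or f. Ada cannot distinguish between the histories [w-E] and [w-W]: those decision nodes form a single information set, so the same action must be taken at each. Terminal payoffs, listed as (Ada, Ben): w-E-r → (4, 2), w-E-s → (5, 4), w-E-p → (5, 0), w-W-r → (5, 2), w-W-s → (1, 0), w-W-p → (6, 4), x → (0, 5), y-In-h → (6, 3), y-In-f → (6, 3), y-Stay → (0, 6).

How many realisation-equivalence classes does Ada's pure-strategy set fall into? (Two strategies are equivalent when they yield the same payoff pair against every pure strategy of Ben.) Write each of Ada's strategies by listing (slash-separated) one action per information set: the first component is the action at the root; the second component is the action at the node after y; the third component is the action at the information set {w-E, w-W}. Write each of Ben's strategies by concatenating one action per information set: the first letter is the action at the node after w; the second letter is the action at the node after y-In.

6

Ada has 18 pure strategies: w/In/r, w/In/s, w/In/p, w/Stay/r, w/Stay/s, w/Stay/p, x/In/r, x/In/s, x/In/p, x/Stay/r, x/Stay/s, x/Stay/p, y/In/r, y/In/s, y/In/p, y/Stay/r, y/Stay/s, y/Stay/p. Columns: Eh, Ef, Wh, Wf.
{w/In/r, w/Stay/r} → row (4,2) (4,2) (5,2) (5,2)
{w/In/s, w/Stay/s} → row (5,4) (5,4) (1,0) (1,0)
{w/In/p, w/Stay/p} → row (5,0) (5,0) (6,4) (6,4)
{x/In/r, x/In/s, x/In/p, x/Stay/r, x/Stay/s, x/Stay/p} → row (0,5) (0,5) (0,5) (0,5)
{y/In/r, y/In/s, y/In/p} → row (6,3) (6,3) (6,3) (6,3)
{y/Stay/r, y/Stay/s, y/Stay/p} → row (0,6) (0,6) (0,6) (0,6)
That's 6 distinct rows out of 18 strategies.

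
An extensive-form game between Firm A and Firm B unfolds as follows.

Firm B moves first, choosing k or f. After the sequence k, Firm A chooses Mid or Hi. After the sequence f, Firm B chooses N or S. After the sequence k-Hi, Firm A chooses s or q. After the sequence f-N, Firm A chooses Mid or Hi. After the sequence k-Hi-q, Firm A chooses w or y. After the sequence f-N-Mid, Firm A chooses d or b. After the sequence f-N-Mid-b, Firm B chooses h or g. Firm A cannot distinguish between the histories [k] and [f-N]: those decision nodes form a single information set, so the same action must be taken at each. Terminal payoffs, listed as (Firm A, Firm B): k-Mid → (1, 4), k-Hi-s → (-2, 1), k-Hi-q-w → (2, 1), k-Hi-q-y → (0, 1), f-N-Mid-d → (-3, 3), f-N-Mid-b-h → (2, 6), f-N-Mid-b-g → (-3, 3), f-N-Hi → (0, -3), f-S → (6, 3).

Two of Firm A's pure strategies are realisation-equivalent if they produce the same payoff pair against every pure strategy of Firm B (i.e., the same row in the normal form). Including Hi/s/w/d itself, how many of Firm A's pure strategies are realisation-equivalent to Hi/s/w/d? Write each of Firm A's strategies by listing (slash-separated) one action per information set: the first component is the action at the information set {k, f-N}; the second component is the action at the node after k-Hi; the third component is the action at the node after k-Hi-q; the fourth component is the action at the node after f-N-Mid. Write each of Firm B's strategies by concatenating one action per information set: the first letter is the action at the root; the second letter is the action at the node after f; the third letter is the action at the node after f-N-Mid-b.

4

Row for Hi/s/w/d (columns kNh, kNg, kSh, kSg, fNh, fNg, fSh, fSg): (-2,1) (-2,1) (-2,1) (-2,1) (0,-3) (0,-3) (6,3) (6,3).
Under Hi/s/w/d, Firm A's choice at the node after k-Hi-q and at the node after f-N-Mid can never be reached regardless of what Firm B does, so varying those choices leaves every outcome unchanged.
Holding the reachable choices fixed and varying the unreachable ones freely already gives 2 × 2 = 4 equivalent strategies.
No other strategy reproduces this row, so those 4 are the full class: Hi/s/w/d, Hi/s/w/b, Hi/s/y/d, Hi/s/y/b.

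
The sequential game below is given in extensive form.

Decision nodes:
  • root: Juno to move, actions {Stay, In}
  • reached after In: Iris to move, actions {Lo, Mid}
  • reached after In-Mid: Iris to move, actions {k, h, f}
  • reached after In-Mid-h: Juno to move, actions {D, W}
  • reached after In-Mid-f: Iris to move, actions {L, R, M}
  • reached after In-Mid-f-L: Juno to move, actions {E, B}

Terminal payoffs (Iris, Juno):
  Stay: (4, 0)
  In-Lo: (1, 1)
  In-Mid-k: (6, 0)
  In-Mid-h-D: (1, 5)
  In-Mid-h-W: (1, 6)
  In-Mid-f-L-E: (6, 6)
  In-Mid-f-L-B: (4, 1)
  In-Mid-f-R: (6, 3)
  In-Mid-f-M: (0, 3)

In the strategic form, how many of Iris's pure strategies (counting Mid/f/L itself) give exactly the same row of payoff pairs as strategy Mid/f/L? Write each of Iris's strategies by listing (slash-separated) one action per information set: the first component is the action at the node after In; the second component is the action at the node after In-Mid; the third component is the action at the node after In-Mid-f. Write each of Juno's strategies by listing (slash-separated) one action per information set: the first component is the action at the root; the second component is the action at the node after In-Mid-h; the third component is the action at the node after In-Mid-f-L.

1

Row for Mid/f/L (columns Stay/D/E, Stay/D/B, Stay/W/E, Stay/W/B, In/D/E, In/D/B, In/W/E, In/W/B): (4,0) (4,0) (4,0) (4,0) (6,6) (4,1) (6,6) (4,1).
Every one of Iris's information sets is on the play path for some reply by Juno when Iris follows Mid/f/L.
Changing the action at any of them therefore changes at least one column, so only Mid/f/L itself gives this row.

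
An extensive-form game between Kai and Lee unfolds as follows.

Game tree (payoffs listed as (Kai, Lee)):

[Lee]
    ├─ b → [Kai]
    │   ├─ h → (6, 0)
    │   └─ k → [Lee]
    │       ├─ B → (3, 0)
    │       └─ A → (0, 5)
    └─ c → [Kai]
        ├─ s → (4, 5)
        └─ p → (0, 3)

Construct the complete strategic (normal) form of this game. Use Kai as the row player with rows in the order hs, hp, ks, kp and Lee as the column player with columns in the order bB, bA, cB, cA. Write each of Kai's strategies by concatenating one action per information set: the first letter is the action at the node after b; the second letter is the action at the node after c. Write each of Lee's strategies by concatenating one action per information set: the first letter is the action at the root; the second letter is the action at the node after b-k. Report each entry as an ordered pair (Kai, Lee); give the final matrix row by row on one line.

Row hs: bB→(6,0), bA→(6,0), cB→(4,5), cA→(4,5)
Row hp: bB→(6,0), bA→(6,0), cB→(0,3), cA→(0,3)
Row ks: bB→(3,0), bA→(0,5), cB→(4,5), cA→(4,5)
Row kp: bB→(3,0), bA→(0,5), cB→(0,3), cA→(0,3)

hs: (6,0) (6,0) (4,5) (4,5) | hp: (6,0) (6,0) (0,3) (0,3) | ks: (3,0) (0,5) (4,5) (4,5) | kp: (3,0) (0,5) (0,3) (0,3)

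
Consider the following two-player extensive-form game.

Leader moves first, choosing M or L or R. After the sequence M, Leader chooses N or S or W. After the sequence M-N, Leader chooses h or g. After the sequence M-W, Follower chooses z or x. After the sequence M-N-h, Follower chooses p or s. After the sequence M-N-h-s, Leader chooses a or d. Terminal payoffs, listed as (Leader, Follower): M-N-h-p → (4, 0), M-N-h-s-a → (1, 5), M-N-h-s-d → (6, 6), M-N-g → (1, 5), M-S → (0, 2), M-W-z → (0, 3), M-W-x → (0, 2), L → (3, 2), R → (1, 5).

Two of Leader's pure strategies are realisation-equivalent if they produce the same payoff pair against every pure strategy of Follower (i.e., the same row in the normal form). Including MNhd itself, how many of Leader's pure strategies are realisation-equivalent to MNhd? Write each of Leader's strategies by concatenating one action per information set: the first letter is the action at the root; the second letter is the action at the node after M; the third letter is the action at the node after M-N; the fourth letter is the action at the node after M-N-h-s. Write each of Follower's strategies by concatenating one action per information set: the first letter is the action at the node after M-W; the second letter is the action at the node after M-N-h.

1

Row for MNhd (columns zp, zs, xp, xs): (4,0) (6,6) (4,0) (6,6).
Every one of Leader's information sets is on the play path for some reply by Follower when Leader follows MNhd.
Changing the action at any of them therefore changes at least one column, so only MNhd itself gives this row.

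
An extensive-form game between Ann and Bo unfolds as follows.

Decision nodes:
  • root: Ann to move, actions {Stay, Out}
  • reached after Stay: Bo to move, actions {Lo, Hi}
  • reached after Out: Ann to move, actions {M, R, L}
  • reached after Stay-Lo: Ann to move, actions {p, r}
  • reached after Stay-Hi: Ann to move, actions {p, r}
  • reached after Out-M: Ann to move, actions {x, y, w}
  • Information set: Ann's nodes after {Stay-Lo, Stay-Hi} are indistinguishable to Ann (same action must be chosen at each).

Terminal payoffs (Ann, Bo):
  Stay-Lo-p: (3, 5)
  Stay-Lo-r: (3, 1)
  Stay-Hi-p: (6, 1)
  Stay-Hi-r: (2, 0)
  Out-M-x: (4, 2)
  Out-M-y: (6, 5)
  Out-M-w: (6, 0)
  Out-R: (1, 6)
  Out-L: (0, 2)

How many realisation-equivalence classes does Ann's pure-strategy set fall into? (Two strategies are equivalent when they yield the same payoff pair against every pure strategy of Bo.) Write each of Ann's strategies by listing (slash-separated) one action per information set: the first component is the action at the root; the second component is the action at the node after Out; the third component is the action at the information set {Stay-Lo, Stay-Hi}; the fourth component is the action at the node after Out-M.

7

Ann has 36 pure strategies: Stay/M/p/x, Stay/M/p/y, Stay/M/p/w, Stay/M/r/x, Stay/M/r/y, Stay/M/r/w, Stay/R/p/x, Stay/R/p/y, Stay/R/p/w, Stay/R/r/x, Stay/R/r/y, Stay/R/r/w, Stay/L/p/x, Stay/L/p/y, Stay/L/p/w, Stay/L/r/x, Stay/L/r/y, Stay/L/r/w, Out/M/p/x, Out/M/p/y, Out/M/p/w, Out/M/r/x, Out/M/r/y, Out/M/r/w, Out/R/p/x, Out/R/p/y, Out/R/p/w, Out/R/r/x, Out/R/r/y, Out/R/r/w, Out/L/p/x, Out/L/p/y, Out/L/p/w, Out/L/r/x, Out/L/r/y, Out/L/r/w. Columns: Lo, Hi.
{Stay/M/p/x, Stay/M/p/y, Stay/M/p/w, Stay/R/p/x, Stay/R/p/y, Stay/R/p/w, Stay/L/p/x, Stay/L/p/y, Stay/L/p/w} → row (3,5) (6,1)
{Stay/M/r/x, Stay/M/r/y, Stay/M/r/w, Stay/R/r/x, Stay/R/r/y, Stay/R/r/w, Stay/L/r/x, Stay/L/r/y, Stay/L/r/w} → row (3,1) (2,0)
{Out/M/p/x, Out/M/r/x} → row (4,2) (4,2)
{Out/M/p/y, Out/M/r/y} → row (6,5) (6,5)
{Out/M/p/w, Out/M/r/w} → row (6,0) (6,0)
{Out/R/p/x, Out/R/p/y, Out/R/p/w, Out/R/r/x, Out/R/r/y, Out/R/r/w} → row (1,6) (1,6)
{Out/L/p/x, Out/L/p/y, Out/L/p/w, Out/L/r/x, Out/L/r/y, Out/L/r/w} → row (0,2) (0,2)
That's 7 distinct rows out of 36 strategies.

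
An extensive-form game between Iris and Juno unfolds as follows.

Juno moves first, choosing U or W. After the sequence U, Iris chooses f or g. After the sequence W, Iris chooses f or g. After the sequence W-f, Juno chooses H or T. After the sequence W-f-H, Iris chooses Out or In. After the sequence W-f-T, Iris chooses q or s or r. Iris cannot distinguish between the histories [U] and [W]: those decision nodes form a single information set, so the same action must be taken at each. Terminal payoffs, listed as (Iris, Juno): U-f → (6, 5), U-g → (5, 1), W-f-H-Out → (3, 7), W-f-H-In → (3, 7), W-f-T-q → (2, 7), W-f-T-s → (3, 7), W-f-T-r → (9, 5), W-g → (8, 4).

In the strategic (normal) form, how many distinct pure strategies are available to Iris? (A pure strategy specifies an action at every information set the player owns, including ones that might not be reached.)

12

Iris owns the information set {U, W} with actions {f, g} — two choices.
Iris owns the node after W-f-H with actions {Out, In} — two choices.
Iris owns the node after W-f-T with actions {q, s, r} — three choices.
A pure strategy fixes one action at each information set independently, so the count is the product 2 × 2 × 3 = 12.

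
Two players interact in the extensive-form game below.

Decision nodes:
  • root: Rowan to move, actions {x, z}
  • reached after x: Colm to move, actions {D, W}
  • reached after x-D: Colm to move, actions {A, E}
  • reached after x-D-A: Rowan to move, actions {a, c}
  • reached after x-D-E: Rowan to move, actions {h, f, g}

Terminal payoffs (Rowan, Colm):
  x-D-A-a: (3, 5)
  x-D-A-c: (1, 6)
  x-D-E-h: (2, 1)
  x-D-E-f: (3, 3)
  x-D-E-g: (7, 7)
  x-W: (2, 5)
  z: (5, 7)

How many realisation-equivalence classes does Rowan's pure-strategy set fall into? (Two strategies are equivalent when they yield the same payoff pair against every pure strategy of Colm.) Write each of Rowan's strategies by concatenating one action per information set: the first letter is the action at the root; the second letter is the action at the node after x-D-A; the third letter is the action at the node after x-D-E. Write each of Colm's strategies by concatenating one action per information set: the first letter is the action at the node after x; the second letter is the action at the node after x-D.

7

Rowan has 12 pure strategies: xah, xaf, xag, xch, xcf, xcg, zah, zaf, zag, zch, zcf, zcg. Columns: DA, DE, WA, WE.
{xah} → row (3,5) (2,1) (2,5) (2,5)
{xaf} → row (3,5) (3,3) (2,5) (2,5)
{xag} → row (3,5) (7,7) (2,5) (2,5)
{xch} → row (1,6) (2,1) (2,5) (2,5)
{xcf} → row (1,6) (3,3) (2,5) (2,5)
{xcg} → row (1,6) (7,7) (2,5) (2,5)
{zah, zaf, zag, zch, zcf, zcg} → row (5,7) (5,7) (5,7) (5,7)
That's 7 distinct rows out of 12 strategies.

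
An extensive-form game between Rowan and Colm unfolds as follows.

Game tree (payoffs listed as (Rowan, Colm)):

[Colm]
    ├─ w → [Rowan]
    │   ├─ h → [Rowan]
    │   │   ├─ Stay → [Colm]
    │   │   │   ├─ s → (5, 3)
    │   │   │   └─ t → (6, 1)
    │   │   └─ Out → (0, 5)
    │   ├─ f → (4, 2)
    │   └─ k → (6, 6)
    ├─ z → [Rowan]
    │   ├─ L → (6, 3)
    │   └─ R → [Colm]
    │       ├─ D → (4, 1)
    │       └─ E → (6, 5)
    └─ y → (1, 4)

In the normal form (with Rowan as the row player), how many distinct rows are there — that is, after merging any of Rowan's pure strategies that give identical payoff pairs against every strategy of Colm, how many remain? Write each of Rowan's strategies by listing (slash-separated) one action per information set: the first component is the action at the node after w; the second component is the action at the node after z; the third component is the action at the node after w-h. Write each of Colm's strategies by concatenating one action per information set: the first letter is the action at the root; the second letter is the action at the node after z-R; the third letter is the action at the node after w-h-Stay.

8

Rowan has 12 pure strategies: h/L/Stay, h/L/Out, h/R/Stay, h/R/Out, f/L/Stay, f/L/Out, f/R/Stay, f/R/Out, k/L/Stay, k/L/Out, k/R/Stay, k/R/Out. Columns: wDs, wDt, wEs, wEt, zDs, zDt, zEs, zEt, yDs, yDt, yEs, yEt.
{h/L/Stay} → row (5,3) (6,1) (5,3) (6,1) (6,3) (6,3) (6,3) (6,3) (1,4) (1,4) (1,4) (1,4)
{h/L/Out} → row (0,5) (0,5) (0,5) (0,5) (6,3) (6,3) (6,3) (6,3) (1,4) (1,4) (1,4) (1,4)
{h/R/Stay} → row (5,3) (6,1) (5,3) (6,1) (4,1) (4,1) (6,5) (6,5) (1,4) (1,4) (1,4) (1,4)
{h/R/Out} → row (0,5) (0,5) (0,5) (0,5) (4,1) (4,1) (6,5) (6,5) (1,4) (1,4) (1,4) (1,4)
{f/L/Stay, f/L/Out} → row (4,2) (4,2) (4,2) (4,2) (6,3) (6,3) (6,3) (6,3) (1,4) (1,4) (1,4) (1,4)
{f/R/Stay, f/R/Out} → row (4,2) (4,2) (4,2) (4,2) (4,1) (4,1) (6,5) (6,5) (1,4) (1,4) (1,4) (1,4)
{k/L/Stay, k/L/Out} → row (6,6) (6,6) (6,6) (6,6) (6,3) (6,3) (6,3) (6,3) (1,4) (1,4) (1,4) (1,4)
{k/R/Stay, k/R/Out} → row (6,6) (6,6) (6,6) (6,6) (4,1) (4,1) (6,5) (6,5) (1,4) (1,4) (1,4) (1,4)
That's 8 distinct rows out of 12 strategies.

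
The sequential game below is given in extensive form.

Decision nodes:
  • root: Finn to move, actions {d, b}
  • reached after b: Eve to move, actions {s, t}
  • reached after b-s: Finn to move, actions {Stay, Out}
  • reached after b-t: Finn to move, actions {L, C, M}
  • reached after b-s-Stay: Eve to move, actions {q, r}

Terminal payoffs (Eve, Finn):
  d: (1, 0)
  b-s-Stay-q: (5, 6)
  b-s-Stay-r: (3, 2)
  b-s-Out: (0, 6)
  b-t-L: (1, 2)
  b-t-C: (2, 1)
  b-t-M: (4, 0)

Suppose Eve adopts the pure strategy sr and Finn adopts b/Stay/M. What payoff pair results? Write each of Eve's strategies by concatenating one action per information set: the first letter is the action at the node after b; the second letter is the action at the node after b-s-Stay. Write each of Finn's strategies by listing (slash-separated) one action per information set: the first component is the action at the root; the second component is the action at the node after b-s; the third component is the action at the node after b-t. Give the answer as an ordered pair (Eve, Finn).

Trace the play path from the root:
  Finn plays b
  Eve plays s at [b]
  Finn plays Stay at [b-s]
  Eve plays r at [b-s-Stay]
→ terminal payoff (3, 2).
(Finn's choice at the node after b-t is never reached on this path, so it doesn't affect the outcome.)

(3, 2)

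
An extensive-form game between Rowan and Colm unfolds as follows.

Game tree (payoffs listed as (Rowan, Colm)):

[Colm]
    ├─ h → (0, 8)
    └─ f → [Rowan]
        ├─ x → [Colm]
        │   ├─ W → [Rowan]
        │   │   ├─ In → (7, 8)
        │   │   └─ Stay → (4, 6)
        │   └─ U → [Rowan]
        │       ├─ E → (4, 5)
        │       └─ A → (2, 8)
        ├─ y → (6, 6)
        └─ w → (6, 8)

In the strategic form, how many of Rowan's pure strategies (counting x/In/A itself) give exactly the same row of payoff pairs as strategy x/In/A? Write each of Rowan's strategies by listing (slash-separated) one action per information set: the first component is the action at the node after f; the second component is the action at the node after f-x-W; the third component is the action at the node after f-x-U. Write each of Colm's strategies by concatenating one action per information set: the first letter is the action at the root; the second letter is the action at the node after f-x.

Row for x/In/A (columns hW, hU, fW, fU): (0,8) (0,8) (7,8) (2,8).
Every one of Rowan's information sets is on the play path for some reply by Colm when Rowan follows x/In/A.
Changing the action at any of them therefore changes at least one column, so only x/In/A itself gives this row.

1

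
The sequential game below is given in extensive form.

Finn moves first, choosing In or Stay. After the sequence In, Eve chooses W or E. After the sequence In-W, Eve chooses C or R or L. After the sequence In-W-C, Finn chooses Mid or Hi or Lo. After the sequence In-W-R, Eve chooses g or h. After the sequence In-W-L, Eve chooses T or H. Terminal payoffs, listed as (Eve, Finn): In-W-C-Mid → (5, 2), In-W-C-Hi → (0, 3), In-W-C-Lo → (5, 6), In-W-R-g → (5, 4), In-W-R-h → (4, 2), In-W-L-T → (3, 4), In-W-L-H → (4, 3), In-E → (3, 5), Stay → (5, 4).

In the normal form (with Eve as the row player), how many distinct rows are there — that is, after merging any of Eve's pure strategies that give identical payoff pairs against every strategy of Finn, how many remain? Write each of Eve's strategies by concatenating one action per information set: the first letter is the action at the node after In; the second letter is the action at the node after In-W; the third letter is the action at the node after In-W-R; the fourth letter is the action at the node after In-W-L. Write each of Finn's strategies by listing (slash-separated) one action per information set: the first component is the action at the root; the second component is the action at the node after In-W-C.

Eve has 24 pure strategies: WCgT, WCgH, WChT, WChH, WRgT, WRgH, WRhT, WRhH, WLgT, WLgH, WLhT, WLhH, ECgT, ECgH, EChT, EChH, ERgT, ERgH, ERhT, ERhH, ELgT, ELgH, ELhT, ELhH. Columns: In/Mid, In/Hi, In/Lo, Stay/Mid, Stay/Hi, Stay/Lo.
{WCgT, WCgH, WChT, WChH} → row (5,2) (0,3) (5,6) (5,4) (5,4) (5,4)
{WRgT, WRgH} → row (5,4) (5,4) (5,4) (5,4) (5,4) (5,4)
{WRhT, WRhH} → row (4,2) (4,2) (4,2) (5,4) (5,4) (5,4)
{WLgT, WLhT} → row (3,4) (3,4) (3,4) (5,4) (5,4) (5,4)
{WLgH, WLhH} → row (4,3) (4,3) (4,3) (5,4) (5,4) (5,4)
{ECgT, ECgH, EChT, EChH, ERgT, ERgH, ERhT, ERhH, ELgT, ELgH, ELhT, ELhH} → row (3,5) (3,5) (3,5) (5,4) (5,4) (5,4)
That's 6 distinct rows out of 24 strategies.

6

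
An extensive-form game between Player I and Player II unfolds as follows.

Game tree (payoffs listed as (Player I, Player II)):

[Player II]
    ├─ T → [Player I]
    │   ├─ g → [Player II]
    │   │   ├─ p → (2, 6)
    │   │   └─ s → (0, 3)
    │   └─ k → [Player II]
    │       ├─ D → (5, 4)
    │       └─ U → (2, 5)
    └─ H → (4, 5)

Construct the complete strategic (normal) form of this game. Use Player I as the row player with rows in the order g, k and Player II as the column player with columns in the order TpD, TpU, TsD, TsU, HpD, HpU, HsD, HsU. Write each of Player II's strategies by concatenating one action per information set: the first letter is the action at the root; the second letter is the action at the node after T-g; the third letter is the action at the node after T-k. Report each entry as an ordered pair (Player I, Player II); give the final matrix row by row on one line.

g: (2,6) (2,6) (0,3) (0,3) (4,5) (4,5) (4,5) (4,5) | k: (5,4) (2,5) (5,4) (2,5) (4,5) (4,5) (4,5) (4,5)

Row g: TpD→(2,6), TpU→(2,6), TsD→(0,3), TsU→(0,3), HpD→(4,5), HpU→(4,5), HsD→(4,5), HsU→(4,5)
Row k: TpD→(5,4), TpU→(2,5), TsD→(5,4), TsU→(2,5), HpD→(4,5), HpU→(4,5), HsD→(4,5), HsU→(4,5)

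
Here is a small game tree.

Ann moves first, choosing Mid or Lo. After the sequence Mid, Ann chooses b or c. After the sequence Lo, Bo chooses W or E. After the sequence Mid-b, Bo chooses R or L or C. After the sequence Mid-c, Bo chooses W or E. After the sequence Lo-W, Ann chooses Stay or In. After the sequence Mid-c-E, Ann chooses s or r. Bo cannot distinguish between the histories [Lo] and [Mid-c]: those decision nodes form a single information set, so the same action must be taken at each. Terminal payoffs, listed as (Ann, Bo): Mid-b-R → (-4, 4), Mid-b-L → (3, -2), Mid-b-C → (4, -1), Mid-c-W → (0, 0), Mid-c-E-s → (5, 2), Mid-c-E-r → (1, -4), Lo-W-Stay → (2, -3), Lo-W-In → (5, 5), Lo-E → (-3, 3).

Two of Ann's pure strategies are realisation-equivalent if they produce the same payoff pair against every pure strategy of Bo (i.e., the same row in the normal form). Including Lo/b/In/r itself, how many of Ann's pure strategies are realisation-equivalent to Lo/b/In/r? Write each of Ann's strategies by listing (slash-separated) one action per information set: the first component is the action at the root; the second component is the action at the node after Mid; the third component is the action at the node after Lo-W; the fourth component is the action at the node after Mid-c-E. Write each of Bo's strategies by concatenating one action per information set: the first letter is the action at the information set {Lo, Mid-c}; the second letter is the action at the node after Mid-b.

Row for Lo/b/In/r (columns WR, WL, WC, ER, EL, EC): (5,5) (5,5) (5,5) (-3,3) (-3,3) (-3,3).
Under Lo/b/In/r, Ann's choice at the node after Mid and at the node after Mid-c-E can never be reached regardless of what Bo does, so varying those choices leaves every outcome unchanged.
Holding the reachable choices fixed and varying the unreachable ones freely already gives 2 × 2 = 4 equivalent strategies.
No other strategy reproduces this row, so those 4 are the full class: Lo/b/In/s, Lo/b/In/r, Lo/c/In/s, Lo/c/In/r.

4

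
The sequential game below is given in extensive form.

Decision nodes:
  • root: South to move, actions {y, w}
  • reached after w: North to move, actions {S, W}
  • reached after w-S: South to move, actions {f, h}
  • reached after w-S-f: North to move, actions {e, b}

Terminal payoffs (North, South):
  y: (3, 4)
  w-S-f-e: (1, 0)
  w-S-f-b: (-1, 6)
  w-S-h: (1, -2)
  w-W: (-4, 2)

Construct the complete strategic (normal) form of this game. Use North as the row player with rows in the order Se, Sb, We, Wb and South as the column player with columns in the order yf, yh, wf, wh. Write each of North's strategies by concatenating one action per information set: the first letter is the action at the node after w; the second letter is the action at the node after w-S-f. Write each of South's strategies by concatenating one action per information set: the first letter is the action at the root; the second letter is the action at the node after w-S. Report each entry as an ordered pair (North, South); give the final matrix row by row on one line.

Se: (3,4) (3,4) (1,0) (1,-2) | Sb: (3,4) (3,4) (-1,6) (1,-2) | We: (3,4) (3,4) (-4,2) (-4,2) | Wb: (3,4) (3,4) (-4,2) (-4,2)

Row Se: yf→(3,4), yh→(3,4), wf→(1,0), wh→(1,-2)
Row Sb: yf→(3,4), yh→(3,4), wf→(-1,6), wh→(1,-2)
Row We: yf→(3,4), yh→(3,4), wf→(-4,2), wh→(-4,2)
Row Wb: yf→(3,4), yh→(3,4), wf→(-4,2), wh→(-4,2)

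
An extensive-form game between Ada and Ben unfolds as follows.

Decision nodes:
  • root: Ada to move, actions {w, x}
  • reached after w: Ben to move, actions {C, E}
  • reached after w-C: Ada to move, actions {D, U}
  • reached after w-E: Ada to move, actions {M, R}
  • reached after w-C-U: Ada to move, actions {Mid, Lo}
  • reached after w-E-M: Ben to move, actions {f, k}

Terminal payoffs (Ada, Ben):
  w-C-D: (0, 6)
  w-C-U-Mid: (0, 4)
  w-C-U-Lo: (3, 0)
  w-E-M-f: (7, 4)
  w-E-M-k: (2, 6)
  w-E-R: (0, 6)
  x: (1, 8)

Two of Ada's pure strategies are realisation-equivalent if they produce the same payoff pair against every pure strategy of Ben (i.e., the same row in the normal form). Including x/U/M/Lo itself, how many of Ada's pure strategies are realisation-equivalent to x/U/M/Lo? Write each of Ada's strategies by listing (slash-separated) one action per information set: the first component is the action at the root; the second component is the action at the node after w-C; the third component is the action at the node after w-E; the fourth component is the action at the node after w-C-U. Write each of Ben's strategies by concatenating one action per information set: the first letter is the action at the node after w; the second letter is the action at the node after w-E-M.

Row for x/U/M/Lo (columns Cf, Ck, Ef, Ek): (1,8) (1,8) (1,8) (1,8).
Under x/U/M/Lo, Ada's choice at the node after w-C and at the node after w-E and at the node after w-C-U can never be reached regardless of what Ben does, so varying those choices leaves every outcome unchanged.
Holding the reachable choices fixed and varying the unreachable ones freely already gives 2 × 2 × 2 = 8 equivalent strategies.
No other strategy reproduces this row, so those 8 are the full class: x/D/M/Mid, x/D/M/Lo, x/D/R/Mid, x/D/R/Lo, x/U/M/Mid, x/U/M/Lo, x/U/R/Mid, x/U/R/Lo.

8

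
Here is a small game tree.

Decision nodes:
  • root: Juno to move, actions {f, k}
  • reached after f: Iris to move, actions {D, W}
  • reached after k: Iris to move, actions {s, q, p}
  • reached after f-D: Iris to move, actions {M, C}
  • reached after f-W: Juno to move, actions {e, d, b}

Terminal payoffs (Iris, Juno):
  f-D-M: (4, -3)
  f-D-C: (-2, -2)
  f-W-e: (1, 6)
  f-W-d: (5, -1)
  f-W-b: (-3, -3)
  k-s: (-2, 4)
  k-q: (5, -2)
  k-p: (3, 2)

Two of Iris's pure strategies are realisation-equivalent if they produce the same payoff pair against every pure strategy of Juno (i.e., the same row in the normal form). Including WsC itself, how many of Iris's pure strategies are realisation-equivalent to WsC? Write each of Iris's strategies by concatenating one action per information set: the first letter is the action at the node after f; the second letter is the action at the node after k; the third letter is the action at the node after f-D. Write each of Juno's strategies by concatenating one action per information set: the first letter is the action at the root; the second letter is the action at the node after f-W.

Row for WsC (columns fe, fd, fb, ke, kd, kb): (1,6) (5,-1) (-3,-3) (-2,4) (-2,4) (-2,4).
Under WsC, Iris's choice at the node after f-D can never be reached regardless of what Juno does, so varying those choices leaves every outcome unchanged.
Holding the reachable choices fixed and varying the unreachable one freely already gives 2 equivalent strategies.
No other strategy reproduces this row, so those 2 are the full class: WsM, WsC.

2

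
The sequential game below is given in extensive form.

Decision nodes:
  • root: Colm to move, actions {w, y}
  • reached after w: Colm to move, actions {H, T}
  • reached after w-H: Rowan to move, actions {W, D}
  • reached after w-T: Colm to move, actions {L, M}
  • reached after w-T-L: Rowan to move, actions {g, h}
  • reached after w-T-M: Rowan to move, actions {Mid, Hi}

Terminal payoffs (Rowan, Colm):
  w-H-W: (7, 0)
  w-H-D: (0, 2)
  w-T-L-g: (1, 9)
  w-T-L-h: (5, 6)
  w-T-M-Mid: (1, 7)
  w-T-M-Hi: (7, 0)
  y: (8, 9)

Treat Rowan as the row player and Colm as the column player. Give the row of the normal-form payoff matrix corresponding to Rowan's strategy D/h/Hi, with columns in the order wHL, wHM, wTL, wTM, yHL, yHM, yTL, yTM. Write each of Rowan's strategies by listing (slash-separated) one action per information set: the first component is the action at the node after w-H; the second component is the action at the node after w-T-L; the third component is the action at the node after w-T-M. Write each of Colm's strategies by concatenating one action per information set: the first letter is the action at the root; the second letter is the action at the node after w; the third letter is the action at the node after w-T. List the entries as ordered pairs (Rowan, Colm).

(0,2) (0,2) (5,6) (7,0) (8,9) (8,9) (8,9) (8,9)

vs wHL: Colm plays w → Colm plays H at [w] → Rowan plays D at [w-H] → (0, 2)
vs wHM: Colm plays w → Colm plays H at [w] → Rowan plays D at [w-H] → (0, 2)
vs wTL: Colm plays w → Colm plays T at [w] → Colm plays L at [w-T] → Rowan plays h at [w-T-L] → (5, 6)
vs wTM: Colm plays w → Colm plays T at [w] → Colm plays M at [w-T] → Rowan plays Hi at [w-T-M] → (7, 0)
vs yHL: Colm plays y → (8, 9)
vs yHM: Colm plays y → (8, 9)
vs yTL: Colm plays y → (8, 9)
vs yTM: Colm plays y → (8, 9)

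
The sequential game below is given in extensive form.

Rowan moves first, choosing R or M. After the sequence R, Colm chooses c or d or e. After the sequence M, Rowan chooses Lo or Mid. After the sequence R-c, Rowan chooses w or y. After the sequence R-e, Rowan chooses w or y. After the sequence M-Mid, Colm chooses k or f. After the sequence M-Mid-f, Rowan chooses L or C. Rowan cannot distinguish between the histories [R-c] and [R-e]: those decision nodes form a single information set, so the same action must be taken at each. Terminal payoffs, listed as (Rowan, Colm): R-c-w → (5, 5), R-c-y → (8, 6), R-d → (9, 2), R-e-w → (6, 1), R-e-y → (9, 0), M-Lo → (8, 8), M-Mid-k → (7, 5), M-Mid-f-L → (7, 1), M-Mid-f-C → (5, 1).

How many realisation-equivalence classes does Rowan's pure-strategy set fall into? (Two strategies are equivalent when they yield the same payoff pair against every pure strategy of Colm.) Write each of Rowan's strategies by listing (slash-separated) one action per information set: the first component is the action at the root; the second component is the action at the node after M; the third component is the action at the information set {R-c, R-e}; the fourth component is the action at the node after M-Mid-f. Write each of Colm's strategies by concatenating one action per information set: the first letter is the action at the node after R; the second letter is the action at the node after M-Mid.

5

Rowan has 16 pure strategies: R/Lo/w/L, R/Lo/w/C, R/Lo/y/L, R/Lo/y/C, R/Mid/w/L, R/Mid/w/C, R/Mid/y/L, R/Mid/y/C, M/Lo/w/L, M/Lo/w/C, M/Lo/y/L, M/Lo/y/C, M/Mid/w/L, M/Mid/w/C, M/Mid/y/L, M/Mid/y/C. Columns: ck, cf, dk, df, ek, ef.
{R/Lo/w/L, R/Lo/w/C, R/Mid/w/L, R/Mid/w/C} → row (5,5) (5,5) (9,2) (9,2) (6,1) (6,1)
{R/Lo/y/L, R/Lo/y/C, R/Mid/y/L, R/Mid/y/C} → row (8,6) (8,6) (9,2) (9,2) (9,0) (9,0)
{M/Lo/w/L, M/Lo/w/C, M/Lo/y/L, M/Lo/y/C} → row (8,8) (8,8) (8,8) (8,8) (8,8) (8,8)
{M/Mid/w/L, M/Mid/y/L} → row (7,5) (7,1) (7,5) (7,1) (7,5) (7,1)
{M/Mid/w/C, M/Mid/y/C} → row (7,5) (5,1) (7,5) (5,1) (7,5) (5,1)
That's 5 distinct rows out of 16 strategies.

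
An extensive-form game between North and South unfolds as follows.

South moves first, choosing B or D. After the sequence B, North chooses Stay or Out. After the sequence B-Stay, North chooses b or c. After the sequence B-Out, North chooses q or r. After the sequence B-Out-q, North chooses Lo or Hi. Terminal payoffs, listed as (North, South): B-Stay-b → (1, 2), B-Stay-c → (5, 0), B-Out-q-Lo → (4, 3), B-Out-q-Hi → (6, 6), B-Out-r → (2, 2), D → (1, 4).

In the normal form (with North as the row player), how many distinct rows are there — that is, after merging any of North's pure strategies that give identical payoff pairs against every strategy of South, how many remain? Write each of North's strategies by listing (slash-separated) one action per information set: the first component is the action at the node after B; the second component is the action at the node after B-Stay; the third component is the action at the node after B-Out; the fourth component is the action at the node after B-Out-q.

5

North has 16 pure strategies: Stay/b/q/Lo, Stay/b/q/Hi, Stay/b/r/Lo, Stay/b/r/Hi, Stay/c/q/Lo, Stay/c/q/Hi, Stay/c/r/Lo, Stay/c/r/Hi, Out/b/q/Lo, Out/b/q/Hi, Out/b/r/Lo, Out/b/r/Hi, Out/c/q/Lo, Out/c/q/Hi, Out/c/r/Lo, Out/c/r/Hi. Columns: B, D.
{Stay/b/q/Lo, Stay/b/q/Hi, Stay/b/r/Lo, Stay/b/r/Hi} → row (1,2) (1,4)
{Stay/c/q/Lo, Stay/c/q/Hi, Stay/c/r/Lo, Stay/c/r/Hi} → row (5,0) (1,4)
{Out/b/q/Lo, Out/c/q/Lo} → row (4,3) (1,4)
{Out/b/q/Hi, Out/c/q/Hi} → row (6,6) (1,4)
{Out/b/r/Lo, Out/b/r/Hi, Out/c/r/Lo, Out/c/r/Hi} → row (2,2) (1,4)
That's 5 distinct rows out of 16 strategies.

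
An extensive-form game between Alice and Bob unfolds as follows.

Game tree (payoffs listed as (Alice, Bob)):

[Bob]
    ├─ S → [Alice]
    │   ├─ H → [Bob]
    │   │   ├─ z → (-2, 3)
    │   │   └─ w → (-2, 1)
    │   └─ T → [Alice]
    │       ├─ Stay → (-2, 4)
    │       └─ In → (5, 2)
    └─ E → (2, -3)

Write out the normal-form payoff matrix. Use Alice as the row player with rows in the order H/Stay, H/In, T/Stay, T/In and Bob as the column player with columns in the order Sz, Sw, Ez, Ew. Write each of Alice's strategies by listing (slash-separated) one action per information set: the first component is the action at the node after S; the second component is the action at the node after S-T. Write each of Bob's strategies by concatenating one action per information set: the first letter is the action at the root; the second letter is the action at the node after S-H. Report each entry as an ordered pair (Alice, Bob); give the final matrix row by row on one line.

Row H/Stay: Sz→(-2,3), Sw→(-2,1), Ez→(2,-3), Ew→(2,-3)
Row H/In: Sz→(-2,3), Sw→(-2,1), Ez→(2,-3), Ew→(2,-3)
Row T/Stay: Sz→(-2,4), Sw→(-2,4), Ez→(2,-3), Ew→(2,-3)
Row T/In: Sz→(5,2), Sw→(5,2), Ez→(2,-3), Ew→(2,-3)

H/Stay: (-2,3) (-2,1) (2,-3) (2,-3) | H/In: (-2,3) (-2,1) (2,-3) (2,-3) | T/Stay: (-2,4) (-2,4) (2,-3) (2,-3) | T/In: (5,2) (5,2) (2,-3) (2,-3)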